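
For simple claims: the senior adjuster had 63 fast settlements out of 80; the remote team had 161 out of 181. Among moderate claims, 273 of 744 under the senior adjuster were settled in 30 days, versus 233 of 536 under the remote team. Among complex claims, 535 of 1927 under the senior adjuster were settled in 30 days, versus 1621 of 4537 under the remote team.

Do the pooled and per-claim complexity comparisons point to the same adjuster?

Yes

Simple: the senior adjuster 63/80 = 78.8%, the remote team 161/181 = 89.0% → the remote team
Moderate: the senior adjuster 273/744 = 36.7%, the remote team 233/536 = 43.5% → the remote team
Complex: the senior adjuster 535/1927 = 27.8%, the remote team 1621/4537 = 35.7% → the remote team
Overall: the senior adjuster 871/2751 = 31.7%, the remote team 2015/5254 = 38.4% → the remote team
The remote team wins overall and in every claim group — no reversal.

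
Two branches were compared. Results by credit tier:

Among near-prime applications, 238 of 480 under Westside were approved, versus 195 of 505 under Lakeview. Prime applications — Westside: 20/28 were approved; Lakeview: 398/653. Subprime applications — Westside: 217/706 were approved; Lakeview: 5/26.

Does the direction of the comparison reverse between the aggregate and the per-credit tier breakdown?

Near-prime: Westside 238/480 = 49.6%, Lakeview 195/505 = 38.6% → Westside
Prime: Westside 20/28 = 71.4%, Lakeview 398/653 = 60.9% → Westside
Subprime: Westside 217/706 = 30.7%, Lakeview 5/26 = 19.2% → Westside
Overall: Westside 475/1214 = 39.1%, Lakeview 598/1184 = 50.5% → Lakeview
Westside wins each credit group but Lakeview wins overall — the comparison reverses. Westside's applications skew toward subprime, which has a lower base rate.

Yes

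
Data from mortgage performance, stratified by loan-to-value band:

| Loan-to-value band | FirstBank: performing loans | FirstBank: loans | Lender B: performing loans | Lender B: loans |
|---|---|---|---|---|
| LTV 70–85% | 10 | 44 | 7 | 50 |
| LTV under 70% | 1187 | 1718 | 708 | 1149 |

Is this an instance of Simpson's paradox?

LTV 70–85%: FirstBank 10/44 = 22.7%, Lender B 7/50 = 14.0% → FirstBank
LTV under 70%: FirstBank 1187/1718 = 69.1%, Lender B 708/1149 = 61.6% → FirstBank
Overall: FirstBank 1197/1762 = 67.9%, Lender B 715/1199 = 59.6% → FirstBank
FirstBank wins overall and in every loan-to-value group — no reversal.

No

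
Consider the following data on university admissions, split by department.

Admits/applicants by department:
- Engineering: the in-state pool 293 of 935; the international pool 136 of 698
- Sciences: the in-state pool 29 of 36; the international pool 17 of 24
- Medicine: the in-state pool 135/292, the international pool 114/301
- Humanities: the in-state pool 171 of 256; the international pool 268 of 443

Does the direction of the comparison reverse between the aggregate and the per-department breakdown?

Engineering: the in-state pool 293/935 = 31.3%, the international pool 136/698 = 19.5% → the in-state pool
Sciences: the in-state pool 29/36 = 80.6%, the international pool 17/24 = 70.8% → the in-state pool
Medicine: the in-state pool 135/292 = 46.2%, the international pool 114/301 = 37.9% → the in-state pool
Humanities: the in-state pool 171/256 = 66.8%, the international pool 268/443 = 60.5% → the in-state pool
Overall: the in-state pool 628/1519 = 41.3%, the international pool 535/1466 = 36.5% → the in-state pool
The in-state pool wins overall and in every department group — no reversal.

No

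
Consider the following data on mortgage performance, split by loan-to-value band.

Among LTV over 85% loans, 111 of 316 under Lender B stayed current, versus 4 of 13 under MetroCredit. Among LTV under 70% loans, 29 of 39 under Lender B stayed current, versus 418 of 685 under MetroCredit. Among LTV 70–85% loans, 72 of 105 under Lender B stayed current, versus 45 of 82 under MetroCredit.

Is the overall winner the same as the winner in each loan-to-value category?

No

LTV over 85%: Lender B 111/316 = 35.1%, MetroCredit 4/13 = 30.8% → Lender B
LTV under 70%: Lender B 29/39 = 74.4%, MetroCredit 418/685 = 61.0% → Lender B
LTV 70–85%: Lender B 72/105 = 68.6%, MetroCredit 45/82 = 54.9% → Lender B
Overall: Lender B 212/460 = 46.1%, MetroCredit 467/780 = 59.9% → MetroCredit
Lender B wins each loan-to-value group but MetroCredit wins overall — the comparison reverses. Lender B's loans skew toward LTV over 85%, which has a lower base rate.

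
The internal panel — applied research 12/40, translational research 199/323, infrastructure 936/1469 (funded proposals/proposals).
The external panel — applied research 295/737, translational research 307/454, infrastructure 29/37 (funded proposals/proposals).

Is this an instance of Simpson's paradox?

Yes

Applied research: the internal panel 12/40 = 30.0%, the external panel 295/737 = 40.0% → the external panel
Translational research: the internal panel 199/323 = 61.6%, the external panel 307/454 = 67.6% → the external panel
Infrastructure: the internal panel 936/1469 = 63.7%, the external panel 29/37 = 78.4% → the external panel
Overall: the internal panel 1147/1832 = 62.6%, the external panel 631/1228 = 51.4% → the internal panel
The external panel wins each proposal group but the internal panel wins overall — the comparison reverses. The external panel's proposals skew toward applied research, which has a lower base rate.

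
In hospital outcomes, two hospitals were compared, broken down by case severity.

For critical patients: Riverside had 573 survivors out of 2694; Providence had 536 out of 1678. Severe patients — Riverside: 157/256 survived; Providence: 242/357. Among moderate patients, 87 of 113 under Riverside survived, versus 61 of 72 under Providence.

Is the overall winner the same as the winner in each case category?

Critical: Riverside 573/2694 = 21.3%, Providence 536/1678 = 31.9% → Providence
Severe: Riverside 157/256 = 61.3%, Providence 242/357 = 67.8% → Providence
Moderate: Riverside 87/113 = 77.0%, Providence 61/72 = 84.7% → Providence
Overall: Riverside 817/3063 = 26.7%, Providence 839/2107 = 39.8% → Providence
Providence wins overall and in every case group — no reversal.

Yes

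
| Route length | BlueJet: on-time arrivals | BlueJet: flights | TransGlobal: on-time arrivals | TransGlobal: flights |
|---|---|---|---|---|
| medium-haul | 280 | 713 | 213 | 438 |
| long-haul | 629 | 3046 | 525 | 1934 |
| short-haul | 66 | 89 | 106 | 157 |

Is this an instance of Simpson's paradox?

Medium-haul: BlueJet 280/713 = 39.3%, TransGlobal 213/438 = 48.6% → TransGlobal
Long-haul: BlueJet 629/3046 = 20.7%, TransGlobal 525/1934 = 27.1% → TransGlobal
Short-haul: BlueJet 66/89 = 74.2%, TransGlobal 106/157 = 67.5% → BlueJet
Overall: BlueJet 975/3848 = 25.3%, TransGlobal 844/2529 = 33.4% → TransGlobal
Neither sweeps: BlueJet wins 1 of 3 groups, TransGlobal wins 2. TransGlobal wins overall but not every group — no Simpson reversal.

No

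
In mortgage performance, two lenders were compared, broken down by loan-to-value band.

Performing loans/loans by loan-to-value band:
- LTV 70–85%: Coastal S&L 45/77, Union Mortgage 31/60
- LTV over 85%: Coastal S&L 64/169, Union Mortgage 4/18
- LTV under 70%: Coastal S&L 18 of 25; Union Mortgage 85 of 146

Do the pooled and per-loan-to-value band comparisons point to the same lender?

LTV 70–85%: Coastal S&L 45/77 = 58.4%, Union Mortgage 31/60 = 51.7% → Coastal S&L
LTV over 85%: Coastal S&L 64/169 = 37.9%, Union Mortgage 4/18 = 22.2% → Coastal S&L
LTV under 70%: Coastal S&L 18/25 = 72.0%, Union Mortgage 85/146 = 58.2% → Coastal S&L
Overall: Coastal S&L 127/271 = 46.9%, Union Mortgage 120/224 = 53.6% → Union Mortgage
Coastal S&L wins each loan-to-value group but Union Mortgage wins overall — the comparison reverses. Coastal S&L's loans skew toward LTV over 85%, which has a lower base rate.

No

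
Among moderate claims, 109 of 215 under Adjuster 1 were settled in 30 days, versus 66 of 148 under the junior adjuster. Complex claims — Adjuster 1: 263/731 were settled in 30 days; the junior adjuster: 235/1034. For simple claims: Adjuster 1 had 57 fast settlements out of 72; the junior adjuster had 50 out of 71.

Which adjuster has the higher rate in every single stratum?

Moderate: Adjuster 1 109/215 = 50.7%, the junior adjuster 66/148 = 44.6% → Adjuster 1
Complex: Adjuster 1 263/731 = 36.0%, the junior adjuster 235/1034 = 22.7% → Adjuster 1
Simple: Adjuster 1 57/72 = 79.2%, the junior adjuster 50/71 = 70.4% → Adjuster 1
Adjuster 1 has the higher rate in all 3 groups.

Adjuster 1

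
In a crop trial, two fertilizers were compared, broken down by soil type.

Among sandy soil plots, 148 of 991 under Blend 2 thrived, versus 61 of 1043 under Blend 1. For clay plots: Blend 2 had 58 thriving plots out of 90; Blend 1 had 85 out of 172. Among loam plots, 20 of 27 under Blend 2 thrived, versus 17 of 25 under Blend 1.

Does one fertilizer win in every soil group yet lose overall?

Sandy soil: Blend 2 148/991 = 14.9%, Blend 1 61/1043 = 5.8% → Blend 2
Clay: Blend 2 58/90 = 64.4%, Blend 1 85/172 = 49.4% → Blend 2
Loam: Blend 2 20/27 = 74.1%, Blend 1 17/25 = 68.0% → Blend 2
Overall: Blend 2 226/1108 = 20.4%, Blend 1 163/1240 = 13.1% → Blend 2
Blend 2 wins overall and in every soil group — no reversal.

No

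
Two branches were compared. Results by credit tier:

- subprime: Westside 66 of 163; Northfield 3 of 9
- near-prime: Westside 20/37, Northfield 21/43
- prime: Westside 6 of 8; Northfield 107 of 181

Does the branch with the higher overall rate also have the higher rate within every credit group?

No

Subprime: Westside 66/163 = 40.5%, Northfield 3/9 = 33.3% → Westside
Near-prime: Westside 20/37 = 54.1%, Northfield 21/43 = 48.8% → Westside
Prime: Westside 6/8 = 75.0%, Northfield 107/181 = 59.1% → Westside
Overall: Westside 92/208 = 44.2%, Northfield 131/233 = 56.2% → Northfield
Westside wins each credit group but Northfield wins overall — the comparison reverses. Westside's applications skew toward subprime, which has a lower base rate.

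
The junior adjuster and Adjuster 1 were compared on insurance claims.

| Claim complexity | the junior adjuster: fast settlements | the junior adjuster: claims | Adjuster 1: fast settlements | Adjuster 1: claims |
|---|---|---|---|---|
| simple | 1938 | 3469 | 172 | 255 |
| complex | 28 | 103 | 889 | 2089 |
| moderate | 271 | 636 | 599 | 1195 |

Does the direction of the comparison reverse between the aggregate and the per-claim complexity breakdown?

Simple: the junior adjuster 1938/3469 = 55.9%, Adjuster 1 172/255 = 67.5% → Adjuster 1
Complex: the junior adjuster 28/103 = 27.2%, Adjuster 1 889/2089 = 42.6% → Adjuster 1
Moderate: the junior adjuster 271/636 = 42.6%, Adjuster 1 599/1195 = 50.1% → Adjuster 1
Overall: the junior adjuster 2237/4208 = 53.2%, Adjuster 1 1660/3539 = 46.9% → the junior adjuster
Adjuster 1 wins each claim group but the junior adjuster wins overall — the comparison reverses. Adjuster 1's claims skew toward complex, which has a lower base rate.

Yes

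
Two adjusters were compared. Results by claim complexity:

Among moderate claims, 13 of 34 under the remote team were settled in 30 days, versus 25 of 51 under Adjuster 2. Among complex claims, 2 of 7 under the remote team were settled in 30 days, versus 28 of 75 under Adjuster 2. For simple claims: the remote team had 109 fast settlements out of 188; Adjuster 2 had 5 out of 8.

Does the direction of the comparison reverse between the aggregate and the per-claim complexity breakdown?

Yes

Moderate: the remote team 13/34 = 38.2%, Adjuster 2 25/51 = 49.0% → Adjuster 2
Complex: the remote team 2/7 = 28.6%, Adjuster 2 28/75 = 37.3% → Adjuster 2
Simple: the remote team 109/188 = 58.0%, Adjuster 2 5/8 = 62.5% → Adjuster 2
Overall: the remote team 124/229 = 54.1%, Adjuster 2 58/134 = 43.3% → the remote team
Adjuster 2 wins each claim group but the remote team wins overall — the comparison reverses. Adjuster 2's claims skew toward complex, which has a lower base rate.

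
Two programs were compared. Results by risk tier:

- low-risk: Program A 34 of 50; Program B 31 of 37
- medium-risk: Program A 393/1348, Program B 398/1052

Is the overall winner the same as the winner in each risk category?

Low-risk: Program A 34/50 = 68.0%, Program B 31/37 = 83.8% → Program B
Medium-risk: Program A 393/1348 = 29.2%, Program B 398/1052 = 37.8% → Program B
Overall: Program A 427/1398 = 30.5%, Program B 429/1089 = 39.4% → Program B
Program B wins overall and in every risk group — no reversal.

Yes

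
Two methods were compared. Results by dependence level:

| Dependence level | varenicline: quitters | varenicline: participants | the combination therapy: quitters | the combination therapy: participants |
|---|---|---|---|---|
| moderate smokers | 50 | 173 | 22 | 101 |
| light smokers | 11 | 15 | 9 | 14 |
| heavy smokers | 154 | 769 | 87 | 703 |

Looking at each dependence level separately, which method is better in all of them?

varenicline

Moderate smokers: varenicline 50/173 = 28.9%, the combination therapy 22/101 = 21.8% → varenicline
Light smokers: varenicline 11/15 = 73.3%, the combination therapy 9/14 = 64.3% → varenicline
Heavy smokers: varenicline 154/769 = 20.0%, the combination therapy 87/703 = 12.4% → varenicline
Varenicline has the higher rate in all 3 groups.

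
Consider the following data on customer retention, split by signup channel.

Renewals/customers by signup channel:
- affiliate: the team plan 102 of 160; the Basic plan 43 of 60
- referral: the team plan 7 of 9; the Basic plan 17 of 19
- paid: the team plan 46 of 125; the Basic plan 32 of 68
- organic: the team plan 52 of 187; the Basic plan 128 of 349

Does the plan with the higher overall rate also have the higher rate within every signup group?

Yes

Affiliate: the team plan 102/160 = 63.8%, the Basic plan 43/60 = 71.7% → the Basic plan
Referral: the team plan 7/9 = 77.8%, the Basic plan 17/19 = 89.5% → the Basic plan
Paid: the team plan 46/125 = 36.8%, the Basic plan 32/68 = 47.1% → the Basic plan
Organic: the team plan 52/187 = 27.8%, the Basic plan 128/349 = 36.7% → the Basic plan
Overall: the team plan 207/481 = 43.0%, the Basic plan 220/496 = 44.4% → the Basic plan
The Basic plan wins overall and in every signup group — no reversal.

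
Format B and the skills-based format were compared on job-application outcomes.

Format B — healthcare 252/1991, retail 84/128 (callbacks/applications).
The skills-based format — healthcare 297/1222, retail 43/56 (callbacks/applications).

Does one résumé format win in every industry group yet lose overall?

Healthcare: Format B 252/1991 = 12.7%, the skills-based format 297/1222 = 24.3% → the skills-based format
Retail: Format B 84/128 = 65.6%, the skills-based format 43/56 = 76.8% → the skills-based format
Overall: Format B 336/2119 = 15.9%, the skills-based format 340/1278 = 26.6% → the skills-based format
The skills-based format wins overall and in every industry group — no reversal.

No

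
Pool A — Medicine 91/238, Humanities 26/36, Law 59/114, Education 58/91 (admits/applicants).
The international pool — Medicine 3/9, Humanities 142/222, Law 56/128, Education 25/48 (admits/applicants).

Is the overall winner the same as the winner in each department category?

Medicine: Pool A 91/238 = 38.2%, the international pool 3/9 = 33.3% → Pool A
Humanities: Pool A 26/36 = 72.2%, the international pool 142/222 = 64.0% → Pool A
Law: Pool A 59/114 = 51.8%, the international pool 56/128 = 43.8% → Pool A
Education: Pool A 58/91 = 63.7%, the international pool 25/48 = 52.1% → Pool A
Overall: Pool A 234/479 = 48.9%, the international pool 226/407 = 55.5% → the international pool
Pool A wins each department group but the international pool wins overall — the comparison reverses. Pool A's applicants skew toward Medicine, which has a lower base rate.

No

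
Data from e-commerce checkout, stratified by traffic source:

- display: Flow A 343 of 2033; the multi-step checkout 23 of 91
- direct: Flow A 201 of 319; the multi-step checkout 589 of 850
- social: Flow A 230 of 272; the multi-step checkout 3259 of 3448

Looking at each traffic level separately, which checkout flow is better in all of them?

the multi-step checkout

Display: Flow A 343/2033 = 16.9%, the multi-step checkout 23/91 = 25.3% → the multi-step checkout
Direct: Flow A 201/319 = 63.0%, the multi-step checkout 589/850 = 69.3% → the multi-step checkout
Social: Flow A 230/272 = 84.6%, the multi-step checkout 3259/3448 = 94.5% → the multi-step checkout
The multi-step checkout has the higher rate in all 3 groups.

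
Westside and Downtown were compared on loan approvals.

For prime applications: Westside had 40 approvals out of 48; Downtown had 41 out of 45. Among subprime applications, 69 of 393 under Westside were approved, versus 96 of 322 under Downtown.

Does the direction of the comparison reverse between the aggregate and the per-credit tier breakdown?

No

Prime: Westside 40/48 = 83.3%, Downtown 41/45 = 91.1% → Downtown
Subprime: Westside 69/393 = 17.6%, Downtown 96/322 = 29.8% → Downtown
Overall: Westside 109/441 = 24.7%, Downtown 137/367 = 37.3% → Downtown
Downtown wins overall and in every credit group — no reversal.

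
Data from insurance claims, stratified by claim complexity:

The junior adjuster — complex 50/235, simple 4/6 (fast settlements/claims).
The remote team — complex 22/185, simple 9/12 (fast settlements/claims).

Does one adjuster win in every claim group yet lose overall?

Complex: the junior adjuster 50/235 = 21.3%, the remote team 22/185 = 11.9% → the junior adjuster
Simple: the junior adjuster 4/6 = 66.7%, the remote team 9/12 = 75.0% → the remote team
Overall: the junior adjuster 54/241 = 22.4%, the remote team 31/197 = 15.7% → the junior adjuster
Neither sweeps: the junior adjuster wins 1 of 2 groups, the remote team wins 1. The junior adjuster wins overall but not every group — no Simpson reversal.

No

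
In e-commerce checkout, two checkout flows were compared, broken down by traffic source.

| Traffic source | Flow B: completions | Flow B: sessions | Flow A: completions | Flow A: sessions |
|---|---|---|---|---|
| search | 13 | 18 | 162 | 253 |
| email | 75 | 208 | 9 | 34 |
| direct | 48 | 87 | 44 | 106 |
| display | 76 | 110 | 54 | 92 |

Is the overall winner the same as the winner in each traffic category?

Search: Flow B 13/18 = 72.2%, Flow A 162/253 = 64.0% → Flow B
Email: Flow B 75/208 = 36.1%, Flow A 9/34 = 26.5% → Flow B
Direct: Flow B 48/87 = 55.2%, Flow A 44/106 = 41.5% → Flow B
Display: Flow B 76/110 = 69.1%, Flow A 54/92 = 58.7% → Flow B
Overall: Flow B 212/423 = 50.1%, Flow A 269/485 = 55.5% → Flow A
Flow B wins each traffic group but Flow A wins overall — the comparison reverses. Flow B's sessions skew toward email, which has a lower base rate.

No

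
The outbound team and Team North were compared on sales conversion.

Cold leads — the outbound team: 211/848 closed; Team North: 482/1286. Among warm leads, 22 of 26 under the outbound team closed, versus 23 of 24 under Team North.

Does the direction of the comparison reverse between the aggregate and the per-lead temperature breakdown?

No

Cold: the outbound team 211/848 = 24.9%, Team North 482/1286 = 37.5% → Team North
Warm: the outbound team 22/26 = 84.6%, Team North 23/24 = 95.8% → Team North
Overall: the outbound team 233/874 = 26.7%, Team North 505/1310 = 38.5% → Team North
Team North wins overall and in every lead group — no reversal.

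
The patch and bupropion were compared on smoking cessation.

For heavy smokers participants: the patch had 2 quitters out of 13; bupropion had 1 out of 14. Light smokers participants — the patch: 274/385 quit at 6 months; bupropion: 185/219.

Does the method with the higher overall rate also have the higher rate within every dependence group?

Heavy smokers: the patch 2/13 = 15.4%, bupropion 1/14 = 7.1% → the patch
Light smokers: the patch 274/385 = 71.2%, bupropion 185/219 = 84.5% → bupropion
Overall: the patch 276/398 = 69.3%, bupropion 186/233 = 79.8% → bupropion
Neither sweeps: the patch wins 1 of 2 groups, bupropion wins 1. Bupropion wins overall but not every group — no Simpson reversal.

No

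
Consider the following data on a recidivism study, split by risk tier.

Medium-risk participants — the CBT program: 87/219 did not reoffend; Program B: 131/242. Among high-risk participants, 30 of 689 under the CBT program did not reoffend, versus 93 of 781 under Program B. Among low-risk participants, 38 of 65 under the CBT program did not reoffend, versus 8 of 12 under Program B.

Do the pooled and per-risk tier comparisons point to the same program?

Medium-risk: the CBT program 87/219 = 39.7%, Program B 131/242 = 54.1% → Program B
High-risk: the CBT program 30/689 = 4.4%, Program B 93/781 = 11.9% → Program B
Low-risk: the CBT program 38/65 = 58.5%, Program B 8/12 = 66.7% → Program B
Overall: the CBT program 155/973 = 15.9%, Program B 232/1035 = 22.4% → Program B
Program B wins overall and in every risk group — no reversal.

Yes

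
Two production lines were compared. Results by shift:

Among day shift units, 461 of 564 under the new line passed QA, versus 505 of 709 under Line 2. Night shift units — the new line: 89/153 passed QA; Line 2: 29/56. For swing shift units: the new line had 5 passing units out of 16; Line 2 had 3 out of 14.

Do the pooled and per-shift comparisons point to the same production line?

Yes

Day shift: the new line 461/564 = 81.7%, Line 2 505/709 = 71.2% → the new line
Night shift: the new line 89/153 = 58.2%, Line 2 29/56 = 51.8% → the new line
Swing shift: the new line 5/16 = 31.2%, Line 2 3/14 = 21.4% → the new line
Overall: the new line 555/733 = 75.7%, Line 2 537/779 = 68.9% → the new line
The new line wins overall and in every shift group — no reversal.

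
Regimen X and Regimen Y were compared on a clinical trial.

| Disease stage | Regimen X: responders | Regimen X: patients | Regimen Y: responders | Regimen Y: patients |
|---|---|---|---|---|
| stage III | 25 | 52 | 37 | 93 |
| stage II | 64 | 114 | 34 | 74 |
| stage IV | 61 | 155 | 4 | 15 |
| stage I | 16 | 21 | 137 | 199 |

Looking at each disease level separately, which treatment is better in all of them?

Regimen X

Stage III: Regimen X 25/52 = 48.1%, Regimen Y 37/93 = 39.8% → Regimen X
Stage II: Regimen X 64/114 = 56.1%, Regimen Y 34/74 = 45.9% → Regimen X
Stage IV: Regimen X 61/155 = 39.4%, Regimen Y 4/15 = 26.7% → Regimen X
Stage I: Regimen X 16/21 = 76.2%, Regimen Y 137/199 = 68.8% → Regimen X
Regimen X has the higher rate in all 4 groups.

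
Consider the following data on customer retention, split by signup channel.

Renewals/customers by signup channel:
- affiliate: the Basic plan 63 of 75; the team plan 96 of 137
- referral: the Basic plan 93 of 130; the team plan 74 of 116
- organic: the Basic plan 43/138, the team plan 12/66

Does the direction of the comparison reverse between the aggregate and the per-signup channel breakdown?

No

Affiliate: the Basic plan 63/75 = 84.0%, the team plan 96/137 = 70.1% → the Basic plan
Referral: the Basic plan 93/130 = 71.5%, the team plan 74/116 = 63.8% → the Basic plan
Organic: the Basic plan 43/138 = 31.2%, the team plan 12/66 = 18.2% → the Basic plan
Overall: the Basic plan 199/343 = 58.0%, the team plan 182/319 = 57.1% → the Basic plan
The Basic plan wins overall and in every signup group — no reversal.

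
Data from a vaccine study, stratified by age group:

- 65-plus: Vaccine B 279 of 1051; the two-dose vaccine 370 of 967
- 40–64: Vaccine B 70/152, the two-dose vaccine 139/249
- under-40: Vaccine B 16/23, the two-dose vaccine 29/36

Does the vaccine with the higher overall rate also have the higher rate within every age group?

65-plus: Vaccine B 279/1051 = 26.5%, the two-dose vaccine 370/967 = 38.3% → the two-dose vaccine
40–64: Vaccine B 70/152 = 46.1%, the two-dose vaccine 139/249 = 55.8% → the two-dose vaccine
Under-40: Vaccine B 16/23 = 69.6%, the two-dose vaccine 29/36 = 80.6% → the two-dose vaccine
Overall: Vaccine B 365/1226 = 29.8%, the two-dose vaccine 538/1252 = 43.0% → the two-dose vaccine
The two-dose vaccine wins overall and in every age group — no reversal.

Yes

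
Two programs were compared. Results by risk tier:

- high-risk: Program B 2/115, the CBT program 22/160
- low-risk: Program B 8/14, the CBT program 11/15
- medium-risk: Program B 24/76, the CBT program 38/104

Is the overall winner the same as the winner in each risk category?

High-risk: Program B 2/115 = 1.7%, the CBT program 22/160 = 13.8% → the CBT program
Low-risk: Program B 8/14 = 57.1%, the CBT program 11/15 = 73.3% → the CBT program
Medium-risk: Program B 24/76 = 31.6%, the CBT program 38/104 = 36.5% → the CBT program
Overall: Program B 34/205 = 16.6%, the CBT program 71/279 = 25.4% → the CBT program
The CBT program wins overall and in every risk group — no reversal.

Yes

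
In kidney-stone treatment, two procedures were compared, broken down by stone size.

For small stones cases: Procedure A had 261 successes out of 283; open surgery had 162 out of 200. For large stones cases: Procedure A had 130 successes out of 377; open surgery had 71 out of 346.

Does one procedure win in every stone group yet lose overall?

No

Small stones: Procedure A 261/283 = 92.2%, open surgery 162/200 = 81.0% → Procedure A
Large stones: Procedure A 130/377 = 34.5%, open surgery 71/346 = 20.5% → Procedure A
Overall: Procedure A 391/660 = 59.2%, open surgery 233/546 = 42.7% → Procedure A
Procedure A wins overall and in every stone group — no reversal.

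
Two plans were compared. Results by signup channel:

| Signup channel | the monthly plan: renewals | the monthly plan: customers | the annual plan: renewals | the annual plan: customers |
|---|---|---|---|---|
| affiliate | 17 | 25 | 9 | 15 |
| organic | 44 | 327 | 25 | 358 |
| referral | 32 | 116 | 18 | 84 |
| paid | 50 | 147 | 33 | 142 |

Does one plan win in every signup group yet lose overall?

No

Affiliate: the monthly plan 17/25 = 68.0%, the annual plan 9/15 = 60.0% → the monthly plan
Organic: the monthly plan 44/327 = 13.5%, the annual plan 25/358 = 7.0% → the monthly plan
Referral: the monthly plan 32/116 = 27.6%, the annual plan 18/84 = 21.4% → the monthly plan
Paid: the monthly plan 50/147 = 34.0%, the annual plan 33/142 = 23.2% → the monthly plan
Overall: the monthly plan 143/615 = 23.3%, the annual plan 85/599 = 14.2% → the monthly plan
The monthly plan wins overall and in every signup group — no reversal.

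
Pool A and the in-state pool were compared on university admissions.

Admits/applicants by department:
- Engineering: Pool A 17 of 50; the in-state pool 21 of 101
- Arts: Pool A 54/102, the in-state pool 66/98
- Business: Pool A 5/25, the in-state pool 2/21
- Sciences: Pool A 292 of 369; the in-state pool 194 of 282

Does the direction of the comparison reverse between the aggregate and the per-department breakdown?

Engineering: Pool A 17/50 = 34.0%, the in-state pool 21/101 = 20.8% → Pool A
Arts: Pool A 54/102 = 52.9%, the in-state pool 66/98 = 67.3% → the in-state pool
Business: Pool A 5/25 = 20.0%, the in-state pool 2/21 = 9.5% → Pool A
Sciences: Pool A 292/369 = 79.1%, the in-state pool 194/282 = 68.8% → Pool A
Overall: Pool A 368/546 = 67.4%, the in-state pool 283/502 = 56.4% → Pool A
Neither sweeps: Pool A wins 3 of 4 groups, the in-state pool wins 1. Pool A wins overall but not every group — no Simpson reversal.

No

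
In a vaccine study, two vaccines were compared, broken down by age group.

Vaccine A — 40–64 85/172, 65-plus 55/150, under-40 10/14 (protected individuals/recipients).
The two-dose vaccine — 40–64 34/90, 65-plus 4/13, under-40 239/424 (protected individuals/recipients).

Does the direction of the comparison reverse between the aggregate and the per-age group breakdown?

40–64: Vaccine A 85/172 = 49.4%, the two-dose vaccine 34/90 = 37.8% → Vaccine A
65-plus: Vaccine A 55/150 = 36.7%, the two-dose vaccine 4/13 = 30.8% → Vaccine A
Under-40: Vaccine A 10/14 = 71.4%, the two-dose vaccine 239/424 = 56.4% → Vaccine A
Overall: Vaccine A 150/336 = 44.6%, the two-dose vaccine 277/527 = 52.6% → the two-dose vaccine
Vaccine A wins each age group but the two-dose vaccine wins overall — the comparison reverses. Vaccine A's recipients skew toward 65-plus, which has a lower base rate.

Yes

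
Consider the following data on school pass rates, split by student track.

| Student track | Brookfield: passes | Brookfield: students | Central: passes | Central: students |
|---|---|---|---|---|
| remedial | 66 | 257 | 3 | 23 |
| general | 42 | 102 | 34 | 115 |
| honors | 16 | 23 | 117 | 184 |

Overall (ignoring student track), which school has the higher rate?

Remedial: Brookfield 66/257 = 25.7%, Central 3/23 = 13.0% → Brookfield
General: Brookfield 42/102 = 41.2%, Central 34/115 = 29.6% → Brookfield
Honors: Brookfield 16/23 = 69.6%, Central 117/184 = 63.6% → Brookfield
Overall: Brookfield 124/382 = 32.5%, Central 154/322 = 47.8% → Central
(Brookfield wins every student group but Central wins overall — Brookfield's students skew toward the low-rate remedial group.)

Central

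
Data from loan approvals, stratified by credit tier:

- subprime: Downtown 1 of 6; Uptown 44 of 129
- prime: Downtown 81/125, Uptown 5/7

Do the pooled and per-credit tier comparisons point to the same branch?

Subprime: Downtown 1/6 = 16.7%, Uptown 44/129 = 34.1% → Uptown
Prime: Downtown 81/125 = 64.8%, Uptown 5/7 = 71.4% → Uptown
Overall: Downtown 82/131 = 62.6%, Uptown 49/136 = 36.0% → Downtown
Uptown wins each credit group but Downtown wins overall — the comparison reverses. Uptown's applications skew toward subprime, which has a lower base rate.

No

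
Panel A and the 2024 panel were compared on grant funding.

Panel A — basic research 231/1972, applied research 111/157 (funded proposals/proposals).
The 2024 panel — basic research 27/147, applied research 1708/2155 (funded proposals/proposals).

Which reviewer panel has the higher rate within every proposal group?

the 2024 panel

Basic research: Panel A 231/1972 = 11.7%, the 2024 panel 27/147 = 18.4% → the 2024 panel
Applied research: Panel A 111/157 = 70.7%, the 2024 panel 1708/2155 = 79.3% → the 2024 panel
The 2024 panel has the higher rate in both groups.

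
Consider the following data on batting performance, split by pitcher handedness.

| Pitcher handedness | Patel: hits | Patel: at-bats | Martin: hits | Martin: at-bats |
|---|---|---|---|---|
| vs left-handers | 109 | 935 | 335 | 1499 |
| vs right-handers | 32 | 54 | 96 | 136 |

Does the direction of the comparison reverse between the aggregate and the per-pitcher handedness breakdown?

No

Vs left-handers: Patel 109/935 = 11.7%, Martin 335/1499 = 22.3% → Martin
Vs right-handers: Patel 32/54 = 59.3%, Martin 96/136 = 70.6% → Martin
Overall: Patel 141/989 = 14.3%, Martin 431/1635 = 26.4% → Martin
Martin wins overall and in every pitcher group — no reversal.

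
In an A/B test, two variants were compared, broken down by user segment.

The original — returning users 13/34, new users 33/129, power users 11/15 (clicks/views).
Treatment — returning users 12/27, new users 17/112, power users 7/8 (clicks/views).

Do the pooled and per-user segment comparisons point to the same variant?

No

Returning users: the original 13/34 = 38.2%, Treatment 12/27 = 44.4% → Treatment
New users: the original 33/129 = 25.6%, Treatment 17/112 = 15.2% → the original
Power users: the original 11/15 = 73.3%, Treatment 7/8 = 87.5% → Treatment
Overall: the original 57/178 = 32.0%, Treatment 36/147 = 24.5% → the original
Neither sweeps: the original wins 1 of 3 groups, Treatment wins 2. The original wins overall but not every group — no Simpson reversal.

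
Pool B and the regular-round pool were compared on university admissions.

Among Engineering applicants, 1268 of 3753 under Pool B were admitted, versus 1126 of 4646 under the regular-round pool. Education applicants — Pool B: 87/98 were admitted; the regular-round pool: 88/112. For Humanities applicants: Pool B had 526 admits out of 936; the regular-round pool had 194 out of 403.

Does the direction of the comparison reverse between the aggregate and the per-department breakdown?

No

Engineering: Pool B 1268/3753 = 33.8%, the regular-round pool 1126/4646 = 24.2% → Pool B
Education: Pool B 87/98 = 88.8%, the regular-round pool 88/112 = 78.6% → Pool B
Humanities: Pool B 526/936 = 56.2%, the regular-round pool 194/403 = 48.1% → Pool B
Overall: Pool B 1881/4787 = 39.3%, the regular-round pool 1408/5161 = 27.3% → Pool B
Pool B wins overall and in every department group — no reversal.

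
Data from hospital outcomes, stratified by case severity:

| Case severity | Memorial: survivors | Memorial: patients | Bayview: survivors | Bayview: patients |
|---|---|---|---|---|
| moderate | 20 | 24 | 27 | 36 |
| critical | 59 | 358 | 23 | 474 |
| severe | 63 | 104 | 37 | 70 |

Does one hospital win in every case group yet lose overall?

No

Moderate: Memorial 20/24 = 83.3%, Bayview 27/36 = 75.0% → Memorial
Critical: Memorial 59/358 = 16.5%, Bayview 23/474 = 4.9% → Memorial
Severe: Memorial 63/104 = 60.6%, Bayview 37/70 = 52.9% → Memorial
Overall: Memorial 142/486 = 29.2%, Bayview 87/580 = 15.0% → Memorial
Memorial wins overall and in every case group — no reversal.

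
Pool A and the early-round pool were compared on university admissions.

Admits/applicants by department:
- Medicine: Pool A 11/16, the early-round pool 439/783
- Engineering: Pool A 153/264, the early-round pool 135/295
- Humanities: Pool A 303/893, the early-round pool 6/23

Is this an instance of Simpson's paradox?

Yes

Medicine: Pool A 11/16 = 68.8%, the early-round pool 439/783 = 56.1% → Pool A
Engineering: Pool A 153/264 = 58.0%, the early-round pool 135/295 = 45.8% → Pool A
Humanities: Pool A 303/893 = 33.9%, the early-round pool 6/23 = 26.1% → Pool A
Overall: Pool A 467/1173 = 39.8%, the early-round pool 580/1101 = 52.7% → the early-round pool
Pool A wins each department group but the early-round pool wins overall — the comparison reverses. Pool A's applicants skew toward Humanities, which has a lower base rate.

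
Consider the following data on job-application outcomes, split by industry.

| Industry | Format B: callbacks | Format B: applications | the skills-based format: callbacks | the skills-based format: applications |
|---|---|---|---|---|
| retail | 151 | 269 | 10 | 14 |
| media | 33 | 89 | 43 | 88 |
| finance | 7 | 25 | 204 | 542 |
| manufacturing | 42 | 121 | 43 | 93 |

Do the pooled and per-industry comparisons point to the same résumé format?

Retail: Format B 151/269 = 56.1%, the skills-based format 10/14 = 71.4% → the skills-based format
Media: Format B 33/89 = 37.1%, the skills-based format 43/88 = 48.9% → the skills-based format
Finance: Format B 7/25 = 28.0%, the skills-based format 204/542 = 37.6% → the skills-based format
Manufacturing: Format B 42/121 = 34.7%, the skills-based format 43/93 = 46.2% → the skills-based format
Overall: Format B 233/504 = 46.2%, the skills-based format 300/737 = 40.7% → Format B
The skills-based format wins each industry group but Format B wins overall — the comparison reverses. The skills-based format's applications skew toward finance, which has a lower base rate.

No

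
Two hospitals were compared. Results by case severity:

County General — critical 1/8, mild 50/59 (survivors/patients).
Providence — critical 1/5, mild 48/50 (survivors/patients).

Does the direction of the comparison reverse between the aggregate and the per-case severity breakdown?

No

Critical: County General 1/8 = 12.5%, Providence 1/5 = 20.0% → Providence
Mild: County General 50/59 = 84.7%, Providence 48/50 = 96.0% → Providence
Overall: County General 51/67 = 76.1%, Providence 49/55 = 89.1% → Providence
Providence wins overall and in every case group — no reversal.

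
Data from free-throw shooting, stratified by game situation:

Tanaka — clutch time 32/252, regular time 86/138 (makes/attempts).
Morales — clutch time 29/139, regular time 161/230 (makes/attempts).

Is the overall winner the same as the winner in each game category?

Clutch time: Tanaka 32/252 = 12.7%, Morales 29/139 = 20.9% → Morales
Regular time: Tanaka 86/138 = 62.3%, Morales 161/230 = 70.0% → Morales
Overall: Tanaka 118/390 = 30.3%, Morales 190/369 = 51.5% → Morales
Morales wins overall and in every game group — no reversal.

Yes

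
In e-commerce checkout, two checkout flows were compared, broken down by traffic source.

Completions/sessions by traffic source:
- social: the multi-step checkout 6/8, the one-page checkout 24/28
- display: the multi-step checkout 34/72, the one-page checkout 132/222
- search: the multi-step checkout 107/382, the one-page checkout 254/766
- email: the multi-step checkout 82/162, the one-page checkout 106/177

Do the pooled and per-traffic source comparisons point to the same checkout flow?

Yes

Social: the multi-step checkout 6/8 = 75.0%, the one-page checkout 24/28 = 85.7% → the one-page checkout
Display: the multi-step checkout 34/72 = 47.2%, the one-page checkout 132/222 = 59.5% → the one-page checkout
Search: the multi-step checkout 107/382 = 28.0%, the one-page checkout 254/766 = 33.2% → the one-page checkout
Email: the multi-step checkout 82/162 = 50.6%, the one-page checkout 106/177 = 59.9% → the one-page checkout
Overall: the multi-step checkout 229/624 = 36.7%, the one-page checkout 516/1193 = 43.3% → the one-page checkout
The one-page checkout wins overall and in every traffic group — no reversal.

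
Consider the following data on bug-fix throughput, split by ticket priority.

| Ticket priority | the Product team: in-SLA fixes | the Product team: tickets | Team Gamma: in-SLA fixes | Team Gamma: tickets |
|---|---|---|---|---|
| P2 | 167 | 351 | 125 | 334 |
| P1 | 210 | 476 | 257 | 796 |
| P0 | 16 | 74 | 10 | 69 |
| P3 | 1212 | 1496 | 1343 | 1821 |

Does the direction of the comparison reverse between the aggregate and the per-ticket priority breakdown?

No

P2: the Product team 167/351 = 47.6%, Team Gamma 125/334 = 37.4% → the Product team
P1: the Product team 210/476 = 44.1%, Team Gamma 257/796 = 32.3% → the Product team
P0: the Product team 16/74 = 21.6%, Team Gamma 10/69 = 14.5% → the Product team
P3: the Product team 1212/1496 = 81.0%, Team Gamma 1343/1821 = 73.8% → the Product team
Overall: the Product team 1605/2397 = 67.0%, Team Gamma 1735/3020 = 57.5% → the Product team
The Product team wins overall and in every ticket group — no reversal.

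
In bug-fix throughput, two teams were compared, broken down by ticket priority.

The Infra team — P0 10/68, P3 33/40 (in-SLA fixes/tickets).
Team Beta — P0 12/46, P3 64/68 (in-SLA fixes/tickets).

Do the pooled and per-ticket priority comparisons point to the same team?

P0: the Infra team 10/68 = 14.7%, Team Beta 12/46 = 26.1% → Team Beta
P3: the Infra team 33/40 = 82.5%, Team Beta 64/68 = 94.1% → Team Beta
Overall: the Infra team 43/108 = 39.8%, Team Beta 76/114 = 66.7% → Team Beta
Team Beta wins overall and in every ticket group — no reversal.

Yes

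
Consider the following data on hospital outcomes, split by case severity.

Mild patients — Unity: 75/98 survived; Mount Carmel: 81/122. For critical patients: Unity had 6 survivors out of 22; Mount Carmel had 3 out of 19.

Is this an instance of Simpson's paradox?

No

Mild: Unity 75/98 = 76.5%, Mount Carmel 81/122 = 66.4% → Unity
Critical: Unity 6/22 = 27.3%, Mount Carmel 3/19 = 15.8% → Unity
Overall: Unity 81/120 = 67.5%, Mount Carmel 84/141 = 59.6% → Unity
Unity wins overall and in every case group — no reversal.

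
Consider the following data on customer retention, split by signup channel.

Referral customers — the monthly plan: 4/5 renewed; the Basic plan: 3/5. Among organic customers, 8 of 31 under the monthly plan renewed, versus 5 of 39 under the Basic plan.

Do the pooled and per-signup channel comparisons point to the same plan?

Yes

Referral: the monthly plan 4/5 = 80.0%, the Basic plan 3/5 = 60.0% → the monthly plan
Organic: the monthly plan 8/31 = 25.8%, the Basic plan 5/39 = 12.8% → the monthly plan
Overall: the monthly plan 12/36 = 33.3%, the Basic plan 8/44 = 18.2% → the monthly plan
The monthly plan wins overall and in every signup group — no reversal.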